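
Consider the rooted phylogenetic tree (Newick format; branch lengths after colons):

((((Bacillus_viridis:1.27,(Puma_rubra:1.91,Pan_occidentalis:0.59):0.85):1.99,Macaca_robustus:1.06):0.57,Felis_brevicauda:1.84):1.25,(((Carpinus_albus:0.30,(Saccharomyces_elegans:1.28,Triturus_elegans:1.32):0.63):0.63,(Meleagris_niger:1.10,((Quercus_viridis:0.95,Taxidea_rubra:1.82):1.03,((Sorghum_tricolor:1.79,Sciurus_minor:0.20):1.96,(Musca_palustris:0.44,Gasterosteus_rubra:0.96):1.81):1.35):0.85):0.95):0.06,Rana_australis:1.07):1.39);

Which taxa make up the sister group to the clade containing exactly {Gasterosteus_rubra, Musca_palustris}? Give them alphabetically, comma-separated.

Sciurus_minor, Sorghum_tricolor

The clade containing exactly {Gasterosteus_rubra, Musca_palustris} attaches to the tree at the node subtending ((Sorghum_tricolor,Sciurus_minor),(Musca_palustris,Gasterosteus_rubra)).
The other lineage descending from that same node — the sister group — is (Sorghum_tricolor,Sciurus_minor); its 2 tips in alphabetical order are the answer.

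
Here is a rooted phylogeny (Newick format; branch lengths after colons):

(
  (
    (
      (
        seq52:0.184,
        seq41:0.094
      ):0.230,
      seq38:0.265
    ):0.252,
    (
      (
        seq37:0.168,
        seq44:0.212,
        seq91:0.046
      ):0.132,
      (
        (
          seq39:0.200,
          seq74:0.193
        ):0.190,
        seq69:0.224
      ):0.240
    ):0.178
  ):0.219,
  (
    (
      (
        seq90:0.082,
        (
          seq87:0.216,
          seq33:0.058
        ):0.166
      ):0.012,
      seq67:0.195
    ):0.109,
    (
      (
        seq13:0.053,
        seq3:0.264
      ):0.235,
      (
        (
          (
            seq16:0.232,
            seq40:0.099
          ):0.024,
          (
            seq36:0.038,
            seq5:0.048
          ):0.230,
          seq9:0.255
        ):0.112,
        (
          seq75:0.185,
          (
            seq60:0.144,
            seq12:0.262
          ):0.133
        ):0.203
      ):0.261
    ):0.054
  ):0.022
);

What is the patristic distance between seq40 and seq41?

1.367

The path runs seq40 → … → MRCA → … → seq41; the MRCA is the root of the tree.
Branch lengths along that path: 0.099 + 0.024 + 0.112 + 0.261 + 0.054 + 0.022 + 0.219 + 0.252 + 0.230 + 0.094 = 1.367.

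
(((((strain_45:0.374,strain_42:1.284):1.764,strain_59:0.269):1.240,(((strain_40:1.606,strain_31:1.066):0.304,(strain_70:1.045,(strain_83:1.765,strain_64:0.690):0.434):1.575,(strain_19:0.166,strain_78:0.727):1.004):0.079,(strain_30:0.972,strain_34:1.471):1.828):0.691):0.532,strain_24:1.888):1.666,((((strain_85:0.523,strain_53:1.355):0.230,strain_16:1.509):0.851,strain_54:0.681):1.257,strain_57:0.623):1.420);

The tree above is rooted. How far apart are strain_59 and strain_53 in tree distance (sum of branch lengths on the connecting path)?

8.820

The path runs strain_59 → … → MRCA → … → strain_53; the MRCA is the root of the tree.
Branch lengths along that path: 0.269 + 1.240 + 0.532 + 1.666 + 1.420 + 1.257 + 0.851 + 0.230 + 1.355 = 8.820.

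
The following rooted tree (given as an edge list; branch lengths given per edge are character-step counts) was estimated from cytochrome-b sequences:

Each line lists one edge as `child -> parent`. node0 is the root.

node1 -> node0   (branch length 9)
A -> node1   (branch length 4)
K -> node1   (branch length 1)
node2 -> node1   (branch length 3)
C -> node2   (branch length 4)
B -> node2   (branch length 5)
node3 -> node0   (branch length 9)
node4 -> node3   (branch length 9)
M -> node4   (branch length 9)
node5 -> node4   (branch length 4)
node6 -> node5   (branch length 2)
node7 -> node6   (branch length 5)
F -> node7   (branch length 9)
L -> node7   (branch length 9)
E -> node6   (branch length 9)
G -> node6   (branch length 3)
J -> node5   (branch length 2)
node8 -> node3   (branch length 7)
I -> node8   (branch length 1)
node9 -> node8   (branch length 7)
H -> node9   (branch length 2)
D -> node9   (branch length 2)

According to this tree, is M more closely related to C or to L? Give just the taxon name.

L

The MRCA of M and L subtends (M,(((F,L),E,G),J)) (6 taxa).
The MRCA of M and C is the root, subtending the entire tree (13 taxa).
The first is nested inside the second, so M shares a more recent common ancestor with L.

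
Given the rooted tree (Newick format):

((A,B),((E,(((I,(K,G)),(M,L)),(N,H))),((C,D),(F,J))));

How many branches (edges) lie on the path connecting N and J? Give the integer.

7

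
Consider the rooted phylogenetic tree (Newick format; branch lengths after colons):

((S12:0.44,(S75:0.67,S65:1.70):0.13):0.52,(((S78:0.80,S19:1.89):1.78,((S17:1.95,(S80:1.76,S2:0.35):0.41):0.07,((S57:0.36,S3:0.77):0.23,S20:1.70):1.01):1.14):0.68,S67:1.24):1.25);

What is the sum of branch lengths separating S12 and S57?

The path runs S12 → … → MRCA → … → S57; the MRCA is the root of the tree.
Branch lengths along that path: 0.44 + 0.52 + 1.25 + 0.68 + 1.14 + 1.01 + 0.23 + 0.36 = 5.63.

5.63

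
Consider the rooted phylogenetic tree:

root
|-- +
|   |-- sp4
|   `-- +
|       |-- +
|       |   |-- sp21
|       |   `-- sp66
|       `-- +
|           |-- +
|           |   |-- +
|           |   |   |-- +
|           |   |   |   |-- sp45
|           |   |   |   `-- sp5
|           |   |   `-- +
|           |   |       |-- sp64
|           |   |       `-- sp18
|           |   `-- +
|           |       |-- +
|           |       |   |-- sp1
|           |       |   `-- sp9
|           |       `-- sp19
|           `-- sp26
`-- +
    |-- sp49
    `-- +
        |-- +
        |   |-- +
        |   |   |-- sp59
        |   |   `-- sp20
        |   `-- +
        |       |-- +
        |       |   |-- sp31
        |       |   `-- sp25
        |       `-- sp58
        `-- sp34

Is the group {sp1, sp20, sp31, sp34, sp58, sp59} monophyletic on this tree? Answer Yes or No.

No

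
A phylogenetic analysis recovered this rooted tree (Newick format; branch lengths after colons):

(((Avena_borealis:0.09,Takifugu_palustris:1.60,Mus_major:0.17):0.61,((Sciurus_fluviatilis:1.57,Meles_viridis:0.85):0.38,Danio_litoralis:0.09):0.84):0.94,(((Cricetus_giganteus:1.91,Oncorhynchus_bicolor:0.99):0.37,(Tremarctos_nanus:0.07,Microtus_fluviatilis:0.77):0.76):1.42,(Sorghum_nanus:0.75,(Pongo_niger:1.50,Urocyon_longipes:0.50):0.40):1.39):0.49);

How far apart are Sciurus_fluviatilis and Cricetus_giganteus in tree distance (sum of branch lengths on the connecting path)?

7.92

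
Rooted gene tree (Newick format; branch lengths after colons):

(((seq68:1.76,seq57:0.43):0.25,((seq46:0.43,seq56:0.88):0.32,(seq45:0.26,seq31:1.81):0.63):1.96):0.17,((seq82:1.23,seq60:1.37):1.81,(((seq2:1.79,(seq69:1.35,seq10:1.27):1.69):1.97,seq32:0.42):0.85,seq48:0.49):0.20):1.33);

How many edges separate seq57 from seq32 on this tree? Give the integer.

The MRCA of seq57 and seq32 is the root of the tree.
From seq57 up to that node: 3 branches. From seq32 up to the same node: 4 branches. Total: 3 + 4 = 7.

7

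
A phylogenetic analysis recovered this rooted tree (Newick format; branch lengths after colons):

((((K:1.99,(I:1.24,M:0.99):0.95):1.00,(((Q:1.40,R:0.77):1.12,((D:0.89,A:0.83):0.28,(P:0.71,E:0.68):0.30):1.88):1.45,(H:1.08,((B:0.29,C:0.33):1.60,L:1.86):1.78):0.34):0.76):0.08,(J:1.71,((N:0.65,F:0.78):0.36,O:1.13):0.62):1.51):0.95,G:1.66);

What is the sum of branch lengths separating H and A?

The path runs H → … → MRCA → … → A; the MRCA is the node subtending (((Q,R),((D,A),(P,E))),(H,((B,C),L))).
Branch lengths along that path: 1.08 + 0.34 + 1.45 + 1.88 + 0.28 + 0.83 = 5.86.

5.86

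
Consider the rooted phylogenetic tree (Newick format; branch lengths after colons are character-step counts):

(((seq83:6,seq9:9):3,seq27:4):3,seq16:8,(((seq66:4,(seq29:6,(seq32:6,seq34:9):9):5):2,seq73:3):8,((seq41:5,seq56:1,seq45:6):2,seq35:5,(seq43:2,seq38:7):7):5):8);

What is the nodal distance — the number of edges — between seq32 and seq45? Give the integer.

8

The MRCA of seq32 and seq45 is the node subtending (((seq66,(seq29,(seq32,seq34))),seq73),((seq41,seq56,seq45),seq35,(seq43,seq38))).
From seq32 up to that node: 5 branches. From seq45 up to the same node: 3 branches. Total: 5 + 3 = 8.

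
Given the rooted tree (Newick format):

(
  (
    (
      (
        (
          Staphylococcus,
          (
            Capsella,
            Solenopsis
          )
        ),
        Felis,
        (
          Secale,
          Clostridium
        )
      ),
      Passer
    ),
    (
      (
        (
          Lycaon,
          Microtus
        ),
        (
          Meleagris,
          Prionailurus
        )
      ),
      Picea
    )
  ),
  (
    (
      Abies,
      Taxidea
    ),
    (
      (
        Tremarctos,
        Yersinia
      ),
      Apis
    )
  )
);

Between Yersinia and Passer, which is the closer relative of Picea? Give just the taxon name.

Passer

The MRCA of Picea and Passer subtends ((((Staphylococcus,(Capsella,Solenopsis)),Felis,(Secale,Clostridium)),Passer),(((Lycaon,Microtus),(Meleagris,Prionailurus)),Picea)) (12 taxa).
The MRCA of Picea and Yersinia is the root, subtending the entire tree (17 taxa).
The first is nested inside the second, so Picea shares a more recent common ancestor with Passer.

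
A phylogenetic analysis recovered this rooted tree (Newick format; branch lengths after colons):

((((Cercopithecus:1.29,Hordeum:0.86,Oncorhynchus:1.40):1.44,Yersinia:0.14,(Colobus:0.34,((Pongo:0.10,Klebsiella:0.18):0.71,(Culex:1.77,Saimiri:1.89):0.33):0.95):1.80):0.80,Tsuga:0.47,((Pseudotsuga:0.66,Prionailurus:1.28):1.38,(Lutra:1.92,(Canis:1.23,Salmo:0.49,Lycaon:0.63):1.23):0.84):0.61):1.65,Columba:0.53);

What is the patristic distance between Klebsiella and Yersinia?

The path runs Klebsiella → … → MRCA → … → Yersinia; the MRCA is the node subtending ((Cercopithecus,Hordeum,Oncorhynchus),Yersinia,(Colobus,((Pongo,Klebsiella),(Culex,Saimiri)))).
Branch lengths along that path: 0.18 + 0.71 + 0.95 + 1.80 + 0.14 = 3.78.

3.78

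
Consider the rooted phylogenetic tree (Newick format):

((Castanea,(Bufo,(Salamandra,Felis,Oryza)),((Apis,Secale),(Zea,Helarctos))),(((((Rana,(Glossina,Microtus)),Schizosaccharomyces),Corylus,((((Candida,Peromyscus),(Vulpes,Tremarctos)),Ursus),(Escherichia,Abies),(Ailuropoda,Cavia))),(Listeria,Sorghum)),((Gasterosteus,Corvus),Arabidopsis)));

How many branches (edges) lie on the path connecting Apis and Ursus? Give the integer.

The MRCA of Apis and Ursus is the root of the tree.
From Apis up to that node: 4 branches. From Ursus up to the same node: 6 branches. Total: 4 + 6 = 10.

10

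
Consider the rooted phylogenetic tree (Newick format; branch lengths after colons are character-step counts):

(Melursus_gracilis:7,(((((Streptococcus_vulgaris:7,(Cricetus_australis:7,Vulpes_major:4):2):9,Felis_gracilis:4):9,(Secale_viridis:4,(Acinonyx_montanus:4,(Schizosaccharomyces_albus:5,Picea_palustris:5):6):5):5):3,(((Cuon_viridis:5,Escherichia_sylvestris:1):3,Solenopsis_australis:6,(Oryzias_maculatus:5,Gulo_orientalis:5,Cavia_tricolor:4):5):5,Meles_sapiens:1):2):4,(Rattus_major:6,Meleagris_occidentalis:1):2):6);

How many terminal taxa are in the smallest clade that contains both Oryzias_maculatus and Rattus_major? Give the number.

The MRCA of Oryzias_maculatus and Rattus_major is the node subtending (((((Streptococcus_vulgaris,(Cricetus_australis,Vulpes_major)),Felis_gracilis),(Secale_viridis,(Acinonyx_montanus,(Schizosaccharomyces_albus,Picea_palustris)))),(((Cuon_viridis,Escherichia_sylvestris),Solenopsis_australis,(Oryzias_maculatus,Gulo_orientalis,Cavia_tricolor)),Meles_sapiens)),(Rattus_major,Meleagris_occidentalis)).
That clade contains 17 terminal taxa: Acinonyx_montanus, Cavia_tricolor, Cricetus_australis, Cuon_viridis, Escherichia_sylvestris, Felis_gracilis, Gulo_orientalis, Meleagris_occidentalis, Meles_sapiens, Oryzias_maculatus, Picea_palustris, Rattus_major, Schizosaccharomyces_albus, Secale_viridis, Solenopsis_australis, Streptococcus_vulgaris, Vulpes_major.

17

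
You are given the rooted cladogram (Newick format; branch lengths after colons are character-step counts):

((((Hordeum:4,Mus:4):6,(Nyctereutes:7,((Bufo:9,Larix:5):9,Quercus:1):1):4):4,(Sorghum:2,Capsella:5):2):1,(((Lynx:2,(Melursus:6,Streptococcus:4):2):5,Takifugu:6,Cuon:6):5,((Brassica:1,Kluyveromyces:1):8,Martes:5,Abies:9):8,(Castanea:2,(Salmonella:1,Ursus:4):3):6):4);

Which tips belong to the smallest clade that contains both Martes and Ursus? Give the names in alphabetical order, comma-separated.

Abies, Brassica, Castanea, Cuon, Kluyveromyces, Lynx, Martes, Melursus, Salmonella, Streptococcus, Takifugu, Ursus

Tracing Martes: it sits inside ((Brassica,Kluyveromyces),Martes,Abies).
Tracing Ursus: it sits inside (Salmonella,Ursus).
The smallest clade enclosing both is (((Lynx,(Melursus,Streptococcus)),Takifugu,Cuon),((Brassica,Kluyveromyces),Martes,Abies),(Castanea,(Salmonella,Ursus))); the answer is its 12 terminal taxa in alphabetical order.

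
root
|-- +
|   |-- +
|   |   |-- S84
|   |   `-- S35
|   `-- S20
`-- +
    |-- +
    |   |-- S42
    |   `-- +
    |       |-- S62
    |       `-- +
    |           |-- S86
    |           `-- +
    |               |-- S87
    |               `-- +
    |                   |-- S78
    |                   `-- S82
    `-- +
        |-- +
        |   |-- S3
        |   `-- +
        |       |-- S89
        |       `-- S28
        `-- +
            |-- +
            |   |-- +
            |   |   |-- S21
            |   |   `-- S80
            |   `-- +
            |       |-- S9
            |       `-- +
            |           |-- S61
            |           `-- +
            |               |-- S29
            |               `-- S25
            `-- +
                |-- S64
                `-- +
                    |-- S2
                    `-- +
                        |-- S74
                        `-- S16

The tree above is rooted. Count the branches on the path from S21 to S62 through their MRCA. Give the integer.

8

The MRCA of S21 and S62 is the node subtending ((S42,(S62,(S86,(S87,(S78,S82))))),((S3,(S89,S28)),(((S21,S80),(S9,(S61,(S29,S25)))),(S64,(S2,(S74,S16)))))).
From S21 up to that node: 5 branches. From S62 up to the same node: 3 branches. Total: 5 + 3 = 8.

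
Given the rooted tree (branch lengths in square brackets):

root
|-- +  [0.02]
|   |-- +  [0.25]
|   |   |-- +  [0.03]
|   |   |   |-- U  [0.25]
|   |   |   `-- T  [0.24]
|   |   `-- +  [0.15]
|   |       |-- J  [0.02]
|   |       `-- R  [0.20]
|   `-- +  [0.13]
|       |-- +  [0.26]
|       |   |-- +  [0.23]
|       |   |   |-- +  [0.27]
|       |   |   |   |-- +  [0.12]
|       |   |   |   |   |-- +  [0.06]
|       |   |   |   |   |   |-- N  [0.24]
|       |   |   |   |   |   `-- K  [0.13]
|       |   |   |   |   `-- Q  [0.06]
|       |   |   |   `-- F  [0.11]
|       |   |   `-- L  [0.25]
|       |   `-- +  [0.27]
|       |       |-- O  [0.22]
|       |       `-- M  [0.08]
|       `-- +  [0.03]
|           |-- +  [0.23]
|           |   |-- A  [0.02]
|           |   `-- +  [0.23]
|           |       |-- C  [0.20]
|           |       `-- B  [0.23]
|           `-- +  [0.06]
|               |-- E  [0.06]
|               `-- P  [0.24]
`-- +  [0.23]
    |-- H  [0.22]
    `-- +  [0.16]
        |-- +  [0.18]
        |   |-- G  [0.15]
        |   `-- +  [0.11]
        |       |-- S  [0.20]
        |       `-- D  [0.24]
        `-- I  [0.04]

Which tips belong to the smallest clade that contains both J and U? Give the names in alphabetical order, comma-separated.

J, R, T, U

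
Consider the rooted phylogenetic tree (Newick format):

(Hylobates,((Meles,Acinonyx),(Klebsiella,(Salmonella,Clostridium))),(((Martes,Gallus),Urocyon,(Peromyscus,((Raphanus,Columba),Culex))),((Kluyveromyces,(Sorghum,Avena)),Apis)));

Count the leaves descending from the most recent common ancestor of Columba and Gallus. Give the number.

The MRCA of Columba and Gallus is the node subtending ((Martes,Gallus),Urocyon,(Peromyscus,((Raphanus,Columba),Culex))).
That clade contains 7 terminal taxa: Columba, Culex, Gallus, Martes, Peromyscus, Raphanus, Urocyon.

7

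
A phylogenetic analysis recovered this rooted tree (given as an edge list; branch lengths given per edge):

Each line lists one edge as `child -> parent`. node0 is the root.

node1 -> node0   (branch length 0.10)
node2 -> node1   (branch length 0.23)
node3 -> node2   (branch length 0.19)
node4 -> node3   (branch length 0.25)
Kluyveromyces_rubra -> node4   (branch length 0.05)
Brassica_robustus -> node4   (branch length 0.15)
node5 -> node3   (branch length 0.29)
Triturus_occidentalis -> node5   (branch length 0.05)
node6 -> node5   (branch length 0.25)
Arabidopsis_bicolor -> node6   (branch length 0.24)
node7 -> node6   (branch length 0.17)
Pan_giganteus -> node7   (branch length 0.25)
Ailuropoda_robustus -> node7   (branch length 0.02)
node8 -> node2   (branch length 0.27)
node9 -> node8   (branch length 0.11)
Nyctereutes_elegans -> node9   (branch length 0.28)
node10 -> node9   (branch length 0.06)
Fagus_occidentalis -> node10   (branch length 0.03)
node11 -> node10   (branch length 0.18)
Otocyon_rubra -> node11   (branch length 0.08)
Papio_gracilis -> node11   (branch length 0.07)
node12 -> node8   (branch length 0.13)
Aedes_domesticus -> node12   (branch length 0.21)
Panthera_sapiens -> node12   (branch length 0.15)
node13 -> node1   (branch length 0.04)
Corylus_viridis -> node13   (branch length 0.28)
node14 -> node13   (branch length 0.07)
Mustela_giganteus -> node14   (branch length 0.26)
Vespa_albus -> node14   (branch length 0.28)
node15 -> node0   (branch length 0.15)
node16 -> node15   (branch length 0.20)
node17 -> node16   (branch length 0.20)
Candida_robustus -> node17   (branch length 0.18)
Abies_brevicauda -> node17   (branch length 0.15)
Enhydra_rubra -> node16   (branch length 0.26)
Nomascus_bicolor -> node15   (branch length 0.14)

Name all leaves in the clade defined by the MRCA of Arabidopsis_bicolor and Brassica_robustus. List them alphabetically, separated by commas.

Tracing Arabidopsis_bicolor: it sits inside (Arabidopsis_bicolor,(Pan_giganteus,Ailuropoda_robustus)).
Tracing Brassica_robustus: it sits inside (Kluyveromyces_rubra,Brassica_robustus).
The smallest clade enclosing both is ((Kluyveromyces_rubra,Brassica_robustus),(Triturus_occidentalis,(Arabidopsis_bicolor,(Pan_giganteus,Ailuropoda_robustus)))); the answer is its 6 terminal taxa in alphabetical order.

Ailuropoda_robustus, Arabidopsis_bicolor, Brassica_robustus, Kluyveromyces_rubra, Pan_giganteus, Triturus_occidentalis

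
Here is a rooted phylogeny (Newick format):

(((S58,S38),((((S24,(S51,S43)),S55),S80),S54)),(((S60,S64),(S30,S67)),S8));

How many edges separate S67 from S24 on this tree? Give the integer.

10

The MRCA of S67 and S24 is the root of the tree.
From S67 up to that node: 4 branches. From S24 up to the same node: 6 branches. Total: 4 + 6 = 10.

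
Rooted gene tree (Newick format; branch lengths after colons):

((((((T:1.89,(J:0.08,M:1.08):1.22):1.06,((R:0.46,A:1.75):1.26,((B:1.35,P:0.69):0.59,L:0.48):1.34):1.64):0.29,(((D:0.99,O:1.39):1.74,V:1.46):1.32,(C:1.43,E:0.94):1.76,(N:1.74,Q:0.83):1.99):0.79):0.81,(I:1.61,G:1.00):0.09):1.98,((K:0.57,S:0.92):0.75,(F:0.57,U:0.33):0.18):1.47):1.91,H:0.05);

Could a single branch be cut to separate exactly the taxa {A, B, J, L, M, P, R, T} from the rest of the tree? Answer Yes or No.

The most recent common ancestor of these taxa subtends ((T,(J,M)),((R,A),((B,P),L))).
That clade has exactly 8 tips — every listed taxon and nothing else — so the group is monophyletic.

Yes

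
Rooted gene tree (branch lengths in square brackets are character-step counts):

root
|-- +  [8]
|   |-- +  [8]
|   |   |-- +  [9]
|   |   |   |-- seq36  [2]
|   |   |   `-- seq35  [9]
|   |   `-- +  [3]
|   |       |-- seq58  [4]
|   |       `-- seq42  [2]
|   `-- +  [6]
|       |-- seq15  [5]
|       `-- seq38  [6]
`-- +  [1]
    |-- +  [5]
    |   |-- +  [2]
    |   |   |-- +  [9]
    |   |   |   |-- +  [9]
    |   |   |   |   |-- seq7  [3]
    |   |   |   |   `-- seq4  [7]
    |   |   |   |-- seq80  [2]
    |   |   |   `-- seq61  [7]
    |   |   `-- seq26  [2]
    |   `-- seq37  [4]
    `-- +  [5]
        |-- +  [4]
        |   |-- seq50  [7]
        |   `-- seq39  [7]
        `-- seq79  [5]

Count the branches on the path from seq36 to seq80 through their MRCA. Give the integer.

The MRCA of seq36 and seq80 is the root of the tree.
From seq36 up to that node: 4 branches. From seq80 up to the same node: 5 branches. Total: 4 + 5 = 9.

9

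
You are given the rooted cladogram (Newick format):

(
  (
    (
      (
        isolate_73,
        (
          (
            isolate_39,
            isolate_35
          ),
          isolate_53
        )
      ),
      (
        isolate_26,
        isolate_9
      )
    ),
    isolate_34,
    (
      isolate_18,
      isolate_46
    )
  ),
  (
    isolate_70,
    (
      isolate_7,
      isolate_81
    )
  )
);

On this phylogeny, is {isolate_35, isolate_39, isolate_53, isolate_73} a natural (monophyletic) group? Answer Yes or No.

The most recent common ancestor of these taxa subtends (isolate_73,((isolate_39,isolate_35),isolate_53)).
That clade has exactly 4 tips — every listed taxon and nothing else — so the group is monophyletic.

Yes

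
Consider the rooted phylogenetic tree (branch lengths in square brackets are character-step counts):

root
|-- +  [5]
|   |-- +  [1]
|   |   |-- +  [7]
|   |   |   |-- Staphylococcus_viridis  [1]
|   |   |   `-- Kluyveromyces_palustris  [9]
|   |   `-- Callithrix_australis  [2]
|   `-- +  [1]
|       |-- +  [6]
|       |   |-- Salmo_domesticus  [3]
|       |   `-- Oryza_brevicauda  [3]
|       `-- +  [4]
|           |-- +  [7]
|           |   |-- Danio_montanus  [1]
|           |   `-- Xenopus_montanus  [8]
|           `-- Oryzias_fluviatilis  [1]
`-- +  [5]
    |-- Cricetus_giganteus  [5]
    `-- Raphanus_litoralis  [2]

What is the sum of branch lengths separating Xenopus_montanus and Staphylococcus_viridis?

29

The path runs Xenopus_montanus → … → MRCA → … → Staphylococcus_viridis; the MRCA is the node subtending (((Staphylococcus_viridis,Kluyveromyces_palustris),Callithrix_australis),((Salmo_domesticus,Oryza_brevicauda),((Danio_montanus,Xenopus_montanus),Oryzias_fluviatilis))).
Branch lengths along that path: 8 + 7 + 4 + 1 + 1 + 7 + 1 = 29.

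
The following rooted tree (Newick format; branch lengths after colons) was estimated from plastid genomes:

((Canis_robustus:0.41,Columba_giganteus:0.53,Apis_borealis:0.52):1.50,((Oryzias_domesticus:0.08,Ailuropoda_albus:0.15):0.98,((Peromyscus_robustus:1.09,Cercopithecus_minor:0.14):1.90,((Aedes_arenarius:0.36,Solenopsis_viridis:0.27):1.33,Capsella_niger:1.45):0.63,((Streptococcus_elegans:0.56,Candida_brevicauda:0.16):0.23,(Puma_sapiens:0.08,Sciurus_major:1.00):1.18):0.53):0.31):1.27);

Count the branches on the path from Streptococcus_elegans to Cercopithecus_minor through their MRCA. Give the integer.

5

The MRCA of Streptococcus_elegans and Cercopithecus_minor is the node subtending ((Peromyscus_robustus,Cercopithecus_minor),((Aedes_arenarius,Solenopsis_viridis),Capsella_niger),((Streptococcus_elegans,Candida_brevicauda),(Puma_sapiens,Sciurus_major))).
From Streptococcus_elegans up to that node: 3 branches. From Cercopithecus_minor up to the same node: 2 branches. Total: 3 + 2 = 5.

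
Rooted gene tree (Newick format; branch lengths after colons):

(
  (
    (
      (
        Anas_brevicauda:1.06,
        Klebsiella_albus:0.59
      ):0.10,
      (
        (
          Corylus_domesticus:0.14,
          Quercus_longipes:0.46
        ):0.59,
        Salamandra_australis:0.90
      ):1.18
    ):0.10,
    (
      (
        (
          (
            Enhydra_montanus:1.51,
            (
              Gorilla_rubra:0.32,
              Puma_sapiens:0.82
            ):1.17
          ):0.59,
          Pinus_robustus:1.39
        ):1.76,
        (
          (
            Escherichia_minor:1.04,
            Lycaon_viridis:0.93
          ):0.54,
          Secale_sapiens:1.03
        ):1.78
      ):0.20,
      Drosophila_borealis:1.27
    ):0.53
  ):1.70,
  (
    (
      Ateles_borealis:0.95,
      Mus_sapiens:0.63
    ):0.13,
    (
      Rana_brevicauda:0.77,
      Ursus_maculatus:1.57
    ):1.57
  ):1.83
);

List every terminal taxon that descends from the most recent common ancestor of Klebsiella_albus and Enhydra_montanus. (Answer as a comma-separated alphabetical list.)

Anas_brevicauda, Corylus_domesticus, Drosophila_borealis, Enhydra_montanus, Escherichia_minor, Gorilla_rubra, Klebsiella_albus, Lycaon_viridis, Pinus_robustus, Puma_sapiens, Quercus_longipes, Salamandra_australis, Secale_sapiens

Tracing Klebsiella_albus: it sits inside (Anas_brevicauda,Klebsiella_albus).
Tracing Enhydra_montanus: it sits inside (Enhydra_montanus,(Gorilla_rubra,Puma_sapiens)).
The smallest clade enclosing both is (((Anas_brevicauda,Klebsiella_albus),((Corylus_domesticus,Quercus_longipes),Salamandra_australis)),((((Enhydra_montanus,(Gorilla_rubra,Puma_sapiens)),Pinus_robustus),((Escherichia_minor,Lycaon_viridis),Secale_sapiens)),Drosophila_borealis)); the answer is its 13 terminal taxa in alphabetical order.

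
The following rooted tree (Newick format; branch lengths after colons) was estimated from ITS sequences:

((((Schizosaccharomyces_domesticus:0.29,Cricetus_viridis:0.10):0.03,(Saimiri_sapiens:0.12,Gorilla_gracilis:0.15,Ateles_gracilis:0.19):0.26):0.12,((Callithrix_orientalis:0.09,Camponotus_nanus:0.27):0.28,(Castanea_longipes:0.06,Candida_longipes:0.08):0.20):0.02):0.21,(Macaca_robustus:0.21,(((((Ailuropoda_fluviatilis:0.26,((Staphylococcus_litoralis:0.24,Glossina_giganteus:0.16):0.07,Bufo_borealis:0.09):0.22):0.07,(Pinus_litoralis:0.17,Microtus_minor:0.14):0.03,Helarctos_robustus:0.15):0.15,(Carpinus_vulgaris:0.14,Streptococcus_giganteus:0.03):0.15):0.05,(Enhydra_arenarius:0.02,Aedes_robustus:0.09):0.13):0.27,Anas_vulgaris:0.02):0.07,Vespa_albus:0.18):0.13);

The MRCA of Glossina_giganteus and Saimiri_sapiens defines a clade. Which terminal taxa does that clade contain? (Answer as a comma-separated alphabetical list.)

Aedes_robustus, Ailuropoda_fluviatilis, Anas_vulgaris, Ateles_gracilis, Bufo_borealis, Callithrix_orientalis, Camponotus_nanus, Candida_longipes, Carpinus_vulgaris, Castanea_longipes, Cricetus_viridis, Enhydra_arenarius, Glossina_giganteus, Gorilla_gracilis, Helarctos_robustus, Macaca_robustus, Microtus_minor, Pinus_litoralis, Saimiri_sapiens, Schizosaccharomyces_domesticus, Staphylococcus_litoralis, Streptococcus_giganteus, Vespa_albus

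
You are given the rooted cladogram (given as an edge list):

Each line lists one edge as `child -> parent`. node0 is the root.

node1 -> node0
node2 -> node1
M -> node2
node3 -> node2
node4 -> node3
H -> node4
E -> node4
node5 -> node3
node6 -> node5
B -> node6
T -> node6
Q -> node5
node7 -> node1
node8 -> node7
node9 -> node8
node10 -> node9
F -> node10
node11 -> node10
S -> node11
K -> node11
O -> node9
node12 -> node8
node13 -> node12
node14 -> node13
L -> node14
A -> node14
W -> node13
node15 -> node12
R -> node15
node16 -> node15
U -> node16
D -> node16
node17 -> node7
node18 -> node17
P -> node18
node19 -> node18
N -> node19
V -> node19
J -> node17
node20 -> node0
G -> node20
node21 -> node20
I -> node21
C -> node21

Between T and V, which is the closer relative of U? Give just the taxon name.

V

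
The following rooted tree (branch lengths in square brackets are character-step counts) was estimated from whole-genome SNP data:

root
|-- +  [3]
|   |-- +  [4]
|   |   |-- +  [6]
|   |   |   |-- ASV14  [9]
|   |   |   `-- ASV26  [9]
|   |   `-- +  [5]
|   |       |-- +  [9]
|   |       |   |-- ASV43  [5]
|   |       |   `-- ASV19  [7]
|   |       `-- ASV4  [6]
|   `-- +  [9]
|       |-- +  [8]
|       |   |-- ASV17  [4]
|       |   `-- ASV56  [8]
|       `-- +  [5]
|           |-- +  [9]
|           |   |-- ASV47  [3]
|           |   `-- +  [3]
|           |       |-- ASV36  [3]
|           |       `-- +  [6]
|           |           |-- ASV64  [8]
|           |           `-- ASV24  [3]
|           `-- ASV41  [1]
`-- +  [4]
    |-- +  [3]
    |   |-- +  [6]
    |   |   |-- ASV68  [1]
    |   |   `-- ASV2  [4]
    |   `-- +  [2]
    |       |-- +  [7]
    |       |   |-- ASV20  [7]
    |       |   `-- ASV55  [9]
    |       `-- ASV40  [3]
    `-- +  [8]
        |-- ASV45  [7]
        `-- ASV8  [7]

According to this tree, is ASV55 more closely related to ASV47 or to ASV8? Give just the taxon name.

ASV8

The MRCA of ASV55 and ASV8 subtends (((ASV68,ASV2),((ASV20,ASV55),ASV40)),(ASV45,ASV8)) (7 taxa).
The MRCA of ASV55 and ASV47 is the root, subtending the entire tree (19 taxa).
The first is nested inside the second, so ASV55 shares a more recent common ancestor with ASV8.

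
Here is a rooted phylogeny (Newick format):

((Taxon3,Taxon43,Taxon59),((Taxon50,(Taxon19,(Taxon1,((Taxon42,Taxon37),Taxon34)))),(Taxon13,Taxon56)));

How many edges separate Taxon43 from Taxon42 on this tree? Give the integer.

9

The MRCA of Taxon43 and Taxon42 is the root of the tree.
From Taxon43 up to that node: 2 branches. From Taxon42 up to the same node: 7 branches. Total: 2 + 7 = 9.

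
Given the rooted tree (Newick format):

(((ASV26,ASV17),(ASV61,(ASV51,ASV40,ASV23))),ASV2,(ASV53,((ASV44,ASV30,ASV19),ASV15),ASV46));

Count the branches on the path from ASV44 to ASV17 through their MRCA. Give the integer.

7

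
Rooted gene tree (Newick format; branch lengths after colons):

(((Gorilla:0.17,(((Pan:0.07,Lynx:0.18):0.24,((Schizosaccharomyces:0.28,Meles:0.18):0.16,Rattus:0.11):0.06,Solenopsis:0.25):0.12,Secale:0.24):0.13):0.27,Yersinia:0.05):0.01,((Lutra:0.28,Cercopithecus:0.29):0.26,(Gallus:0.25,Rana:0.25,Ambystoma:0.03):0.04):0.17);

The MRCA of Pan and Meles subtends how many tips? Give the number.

The MRCA of Pan and Meles is the node subtending ((Pan,Lynx),((Schizosaccharomyces,Meles),Rattus),Solenopsis).
That clade contains 6 terminal taxa: Lynx, Meles, Pan, Rattus, Schizosaccharomyces, Solenopsis.

6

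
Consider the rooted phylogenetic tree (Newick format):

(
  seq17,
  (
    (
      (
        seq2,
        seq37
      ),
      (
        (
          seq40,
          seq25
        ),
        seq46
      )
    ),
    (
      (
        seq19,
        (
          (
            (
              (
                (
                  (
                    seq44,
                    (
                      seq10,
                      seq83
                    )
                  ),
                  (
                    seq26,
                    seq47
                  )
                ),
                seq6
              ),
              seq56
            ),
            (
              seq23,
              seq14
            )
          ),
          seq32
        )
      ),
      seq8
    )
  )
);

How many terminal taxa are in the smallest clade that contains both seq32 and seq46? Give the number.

17

The MRCA of seq32 and seq46 is the node subtending (((seq2,seq37),((seq40,seq25),seq46)),((seq19,((((((seq44,(seq10,seq83)),(seq26,seq47)),seq6),seq56),(seq23,seq14)),seq32)),seq8)).
That clade contains 17 terminal taxa: seq10, seq14, seq19, seq2, seq23, seq25, seq26, seq32, seq37, seq40, seq44, seq46, seq47, seq56, seq6, seq8, seq83.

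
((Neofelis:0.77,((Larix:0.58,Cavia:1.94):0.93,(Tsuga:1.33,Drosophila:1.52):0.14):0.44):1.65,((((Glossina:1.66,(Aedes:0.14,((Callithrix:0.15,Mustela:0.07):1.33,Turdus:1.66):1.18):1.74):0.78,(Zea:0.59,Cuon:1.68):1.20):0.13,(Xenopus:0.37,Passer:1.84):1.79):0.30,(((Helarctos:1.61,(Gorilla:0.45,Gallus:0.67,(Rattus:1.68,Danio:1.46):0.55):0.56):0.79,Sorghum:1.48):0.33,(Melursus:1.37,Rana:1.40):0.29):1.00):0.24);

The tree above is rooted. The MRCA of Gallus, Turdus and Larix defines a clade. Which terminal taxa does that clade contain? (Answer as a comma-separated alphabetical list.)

Aedes, Callithrix, Cavia, Cuon, Danio, Drosophila, Gallus, Glossina, Gorilla, Helarctos, Larix, Melursus, Mustela, Neofelis, Passer, Rana, Rattus, Sorghum, Tsuga, Turdus, Xenopus, Zea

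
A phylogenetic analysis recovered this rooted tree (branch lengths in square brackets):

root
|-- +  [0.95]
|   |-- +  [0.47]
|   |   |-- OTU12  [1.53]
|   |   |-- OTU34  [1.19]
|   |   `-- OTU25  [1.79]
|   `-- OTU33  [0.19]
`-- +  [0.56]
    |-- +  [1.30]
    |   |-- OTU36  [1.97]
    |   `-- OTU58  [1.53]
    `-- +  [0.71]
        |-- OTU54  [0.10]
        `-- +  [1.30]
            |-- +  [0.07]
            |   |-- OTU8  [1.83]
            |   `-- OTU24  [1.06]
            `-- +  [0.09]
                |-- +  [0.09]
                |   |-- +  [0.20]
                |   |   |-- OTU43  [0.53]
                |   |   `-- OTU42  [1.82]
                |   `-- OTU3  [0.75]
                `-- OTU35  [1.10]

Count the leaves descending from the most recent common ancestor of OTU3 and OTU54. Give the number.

7

The MRCA of OTU3 and OTU54 is the node subtending (OTU54,((OTU8,OTU24),(((OTU43,OTU42),OTU3),OTU35))).
That clade contains 7 terminal taxa: OTU24, OTU3, OTU35, OTU42, OTU43, OTU54, OTU8.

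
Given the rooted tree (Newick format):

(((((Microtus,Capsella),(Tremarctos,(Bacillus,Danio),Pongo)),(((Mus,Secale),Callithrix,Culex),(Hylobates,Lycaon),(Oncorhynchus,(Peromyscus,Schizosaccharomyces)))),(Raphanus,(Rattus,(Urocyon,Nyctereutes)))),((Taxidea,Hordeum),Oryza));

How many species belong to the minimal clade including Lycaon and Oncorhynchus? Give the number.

The MRCA of Lycaon and Oncorhynchus is the node subtending (((Mus,Secale),Callithrix,Culex),(Hylobates,Lycaon),(Oncorhynchus,(Peromyscus,Schizosaccharomyces))).
That clade contains 9 terminal taxa: Callithrix, Culex, Hylobates, Lycaon, Mus, Oncorhynchus, Peromyscus, Schizosaccharomyces, Secale.

9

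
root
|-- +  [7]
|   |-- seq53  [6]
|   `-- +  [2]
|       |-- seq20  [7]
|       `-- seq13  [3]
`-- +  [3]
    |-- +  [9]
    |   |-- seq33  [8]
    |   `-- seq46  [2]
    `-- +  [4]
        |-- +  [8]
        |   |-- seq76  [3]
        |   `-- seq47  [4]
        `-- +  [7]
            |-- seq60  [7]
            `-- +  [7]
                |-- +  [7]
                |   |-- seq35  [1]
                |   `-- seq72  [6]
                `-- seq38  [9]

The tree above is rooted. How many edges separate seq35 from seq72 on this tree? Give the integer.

2

The MRCA of seq35 and seq72 is the node subtending (seq35,seq72).
From seq35 up to that node: 1 branch. From seq72 up to the same node: 1 branch. Total: 1 + 1 = 2.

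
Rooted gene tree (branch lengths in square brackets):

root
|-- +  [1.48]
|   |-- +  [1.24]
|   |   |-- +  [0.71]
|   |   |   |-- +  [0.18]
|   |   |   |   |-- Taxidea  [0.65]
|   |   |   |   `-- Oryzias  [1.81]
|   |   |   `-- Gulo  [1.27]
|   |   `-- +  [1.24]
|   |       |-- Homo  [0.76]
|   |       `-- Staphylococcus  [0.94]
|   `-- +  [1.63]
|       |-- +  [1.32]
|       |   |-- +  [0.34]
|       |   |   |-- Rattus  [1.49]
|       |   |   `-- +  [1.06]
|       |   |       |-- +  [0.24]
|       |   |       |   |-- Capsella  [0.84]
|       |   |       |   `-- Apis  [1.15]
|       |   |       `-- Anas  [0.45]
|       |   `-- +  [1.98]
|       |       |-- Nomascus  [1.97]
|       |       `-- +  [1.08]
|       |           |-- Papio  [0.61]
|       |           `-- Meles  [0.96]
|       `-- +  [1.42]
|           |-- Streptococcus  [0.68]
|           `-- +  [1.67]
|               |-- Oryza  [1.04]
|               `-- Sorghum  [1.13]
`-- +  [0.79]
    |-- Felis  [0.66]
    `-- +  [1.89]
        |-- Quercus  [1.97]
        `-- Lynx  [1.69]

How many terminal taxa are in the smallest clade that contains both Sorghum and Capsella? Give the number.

The MRCA of Sorghum and Capsella is the node subtending (((Rattus,((Capsella,Apis),Anas)),(Nomascus,(Papio,Meles))),(Streptococcus,(Oryza,Sorghum))).
That clade contains 10 terminal taxa: Anas, Apis, Capsella, Meles, Nomascus, Oryza, Papio, Rattus, Sorghum, Streptococcus.

10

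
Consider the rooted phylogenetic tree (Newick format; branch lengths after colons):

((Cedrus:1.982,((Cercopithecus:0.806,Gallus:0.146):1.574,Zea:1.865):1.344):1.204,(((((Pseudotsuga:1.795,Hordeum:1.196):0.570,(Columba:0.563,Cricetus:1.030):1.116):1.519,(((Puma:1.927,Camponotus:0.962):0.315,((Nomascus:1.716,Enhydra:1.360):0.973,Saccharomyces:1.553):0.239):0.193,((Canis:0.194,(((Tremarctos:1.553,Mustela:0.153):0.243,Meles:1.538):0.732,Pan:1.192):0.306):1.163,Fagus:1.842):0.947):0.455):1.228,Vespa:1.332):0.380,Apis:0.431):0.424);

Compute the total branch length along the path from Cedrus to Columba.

8.416

The path runs Cedrus → … → MRCA → … → Columba; the MRCA is the root of the tree.
Branch lengths along that path: 1.982 + 1.204 + 0.424 + 0.380 + 1.228 + 1.519 + 1.116 + 0.563 = 8.416.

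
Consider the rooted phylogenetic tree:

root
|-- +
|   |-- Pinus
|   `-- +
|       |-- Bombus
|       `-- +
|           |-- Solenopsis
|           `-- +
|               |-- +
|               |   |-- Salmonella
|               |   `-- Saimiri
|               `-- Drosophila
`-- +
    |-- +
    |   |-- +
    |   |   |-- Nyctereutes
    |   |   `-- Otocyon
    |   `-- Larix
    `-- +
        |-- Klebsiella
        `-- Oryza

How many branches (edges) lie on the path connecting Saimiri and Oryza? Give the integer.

The MRCA of Saimiri and Oryza is the root of the tree.
From Saimiri up to that node: 6 branches. From Oryza up to the same node: 3 branches. Total: 6 + 3 = 9.

9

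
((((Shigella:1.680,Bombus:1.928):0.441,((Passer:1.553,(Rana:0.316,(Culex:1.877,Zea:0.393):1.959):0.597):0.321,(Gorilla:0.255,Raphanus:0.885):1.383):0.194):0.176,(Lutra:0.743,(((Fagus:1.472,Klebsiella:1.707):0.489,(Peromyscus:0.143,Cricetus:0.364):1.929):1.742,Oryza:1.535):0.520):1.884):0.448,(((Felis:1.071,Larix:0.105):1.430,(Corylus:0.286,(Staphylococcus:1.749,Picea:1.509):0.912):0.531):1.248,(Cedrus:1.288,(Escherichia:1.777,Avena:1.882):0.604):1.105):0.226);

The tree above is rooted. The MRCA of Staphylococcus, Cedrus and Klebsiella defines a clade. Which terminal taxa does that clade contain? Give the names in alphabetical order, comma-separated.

Avena, Bombus, Cedrus, Corylus, Cricetus, Culex, Escherichia, Fagus, Felis, Gorilla, Klebsiella, Larix, Lutra, Oryza, Passer, Peromyscus, Picea, Rana, Raphanus, Shigella, Staphylococcus, Zea

Tracing Staphylococcus: it sits inside (Staphylococcus,Picea).
Tracing Cedrus: it sits inside (Cedrus,(Escherichia,Avena)).
Tracing Klebsiella: it sits inside (Fagus,Klebsiella).
The smallest clade enclosing all 3 is the whole tree (their MRCA is the root), so the answer is all 22 tips in alphabetical order.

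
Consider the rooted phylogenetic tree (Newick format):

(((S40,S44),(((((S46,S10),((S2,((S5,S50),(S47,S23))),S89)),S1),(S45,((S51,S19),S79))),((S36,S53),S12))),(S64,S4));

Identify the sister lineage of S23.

S23 attaches to the tree at the node subtending (S47,S23).
The other lineage descending from that same node — the sister group — is the single tip S47.

S47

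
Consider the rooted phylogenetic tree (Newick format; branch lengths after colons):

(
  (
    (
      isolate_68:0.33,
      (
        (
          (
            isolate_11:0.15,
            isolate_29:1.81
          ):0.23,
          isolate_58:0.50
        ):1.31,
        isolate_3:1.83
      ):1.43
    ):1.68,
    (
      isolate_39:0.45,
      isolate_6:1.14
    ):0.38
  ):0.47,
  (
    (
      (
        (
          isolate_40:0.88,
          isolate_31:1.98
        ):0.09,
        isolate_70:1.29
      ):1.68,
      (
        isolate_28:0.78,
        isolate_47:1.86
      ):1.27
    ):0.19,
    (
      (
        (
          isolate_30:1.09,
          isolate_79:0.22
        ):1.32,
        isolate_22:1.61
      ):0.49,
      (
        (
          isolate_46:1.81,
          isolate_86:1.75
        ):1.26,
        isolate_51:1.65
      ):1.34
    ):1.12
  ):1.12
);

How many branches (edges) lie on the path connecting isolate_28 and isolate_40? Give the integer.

The MRCA of isolate_28 and isolate_40 is the node subtending (((isolate_40,isolate_31),isolate_70),(isolate_28,isolate_47)).
From isolate_28 up to that node: 2 branches. From isolate_40 up to the same node: 3 branches. Total: 2 + 3 = 5.

5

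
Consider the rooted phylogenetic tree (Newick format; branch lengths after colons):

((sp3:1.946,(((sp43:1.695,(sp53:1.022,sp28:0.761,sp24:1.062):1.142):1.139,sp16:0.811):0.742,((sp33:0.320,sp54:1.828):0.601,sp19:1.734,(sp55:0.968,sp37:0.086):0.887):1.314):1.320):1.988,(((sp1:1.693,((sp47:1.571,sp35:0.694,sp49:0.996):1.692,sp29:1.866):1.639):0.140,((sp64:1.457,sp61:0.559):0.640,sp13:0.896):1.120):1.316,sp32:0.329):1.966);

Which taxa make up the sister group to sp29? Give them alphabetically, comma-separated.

sp35, sp47, sp49

sp29 attaches to the tree at the node subtending ((sp47,sp35,sp49),sp29).
The other lineage descending from that same node — the sister group — is (sp47,sp35,sp49); its 3 tips in alphabetical order are the answer.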